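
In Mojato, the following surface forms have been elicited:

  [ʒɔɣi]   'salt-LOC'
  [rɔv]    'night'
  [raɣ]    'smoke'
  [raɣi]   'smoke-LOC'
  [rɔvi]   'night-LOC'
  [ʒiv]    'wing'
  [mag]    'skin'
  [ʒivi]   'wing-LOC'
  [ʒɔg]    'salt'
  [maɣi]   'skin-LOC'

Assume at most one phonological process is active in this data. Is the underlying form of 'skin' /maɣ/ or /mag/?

/mag/

In [mag] and [maɣi] the final segment of 'skin' alternates: [g] ~ [ɣ].
But 'smoke' keeps [ɣ] in both environments ([raɣ], [raɣi]), so there is no rule changing /ɣ/ to [g] in isolation.
So /g/ is underlying, and a rule of intervocalic spirantization — voiced stops become fricatives between vowels — gives [ɣ].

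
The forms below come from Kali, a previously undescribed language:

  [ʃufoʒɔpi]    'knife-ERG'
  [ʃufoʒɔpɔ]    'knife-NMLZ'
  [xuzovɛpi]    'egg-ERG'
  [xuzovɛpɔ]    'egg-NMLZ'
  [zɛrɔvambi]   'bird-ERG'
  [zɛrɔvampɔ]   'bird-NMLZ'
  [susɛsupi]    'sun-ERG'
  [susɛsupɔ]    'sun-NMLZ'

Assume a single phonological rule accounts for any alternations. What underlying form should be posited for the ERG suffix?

The ERG morpheme has two allomorphs, [-bi] and [-pi].
By contrast the NMLZ suffix keeps its initial [p] throughout — that segment must be underlying.
So the underlying form is /-bi/, and voiced stops become voiceless after a vowel.

/-bi/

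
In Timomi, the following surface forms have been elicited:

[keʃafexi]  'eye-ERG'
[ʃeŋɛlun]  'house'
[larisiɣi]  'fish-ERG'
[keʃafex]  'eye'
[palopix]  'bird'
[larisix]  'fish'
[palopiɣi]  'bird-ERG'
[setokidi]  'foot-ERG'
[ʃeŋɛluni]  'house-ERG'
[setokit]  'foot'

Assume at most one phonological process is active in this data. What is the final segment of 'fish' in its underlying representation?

/ɣ/

The stem for 'fish' ends in [x] in [larisix] but [ɣ] in [larisiɣi].
The stem 'eye' ([keʃafex], [keʃafexi]) shows [x] unchanged in both environments, so [x] cannot be basic with [ɣ] derived before the ERG suffix.
So /ɣ/ is underlying, and a rule of word-final obstruent devoicing — voiced obstruents become voiceless word-finally — gives [x].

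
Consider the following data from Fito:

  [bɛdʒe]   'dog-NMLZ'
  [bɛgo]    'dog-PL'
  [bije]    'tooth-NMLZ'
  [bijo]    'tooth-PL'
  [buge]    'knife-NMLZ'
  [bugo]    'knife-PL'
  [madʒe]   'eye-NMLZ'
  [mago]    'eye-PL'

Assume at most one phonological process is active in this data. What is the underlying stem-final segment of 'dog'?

'dog' shows [dʒ] ~ [g] at the end of the stem ([bɛdʒe] vs [bɛgo]).
Compare 'knife', with invariant [g] in [buge] and [bugo]: an analysis with underlying /g/ and a rule producing [dʒ] before the NMLZ suffix would wrongly predict alternation here too.
Therefore /dʒ/ is basic and [g] is derived by depalatalization (palato-alveolar /dʒ/ becomes [g] when no front vowel follows).

/dʒ/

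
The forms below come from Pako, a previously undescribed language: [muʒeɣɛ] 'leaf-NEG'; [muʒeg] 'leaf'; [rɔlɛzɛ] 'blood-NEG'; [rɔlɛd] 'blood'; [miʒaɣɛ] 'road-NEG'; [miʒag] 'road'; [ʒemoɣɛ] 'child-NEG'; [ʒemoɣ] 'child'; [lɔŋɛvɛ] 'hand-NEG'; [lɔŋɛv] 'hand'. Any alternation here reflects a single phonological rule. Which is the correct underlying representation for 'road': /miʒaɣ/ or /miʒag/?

/miʒag/

The stem for 'road' ends in [ɣ] in [miʒaɣɛ] but [g] in [miʒag].
The stem 'child' ([ʒemoɣɛ], [ʒemoɣ]) shows [ɣ] unchanged in both environments, so [ɣ] cannot be basic with [g] derived in isolation.
So /g/ is underlying, and a rule of intervocalic spirantization — voiced stops become fricatives between vowels — gives [ɣ].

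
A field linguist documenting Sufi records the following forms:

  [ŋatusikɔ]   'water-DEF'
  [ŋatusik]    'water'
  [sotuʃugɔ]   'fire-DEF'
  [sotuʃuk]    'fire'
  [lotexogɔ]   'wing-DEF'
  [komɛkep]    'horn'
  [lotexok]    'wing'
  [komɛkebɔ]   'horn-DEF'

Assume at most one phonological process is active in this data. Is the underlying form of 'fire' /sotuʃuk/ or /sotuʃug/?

/sotuʃug/

The root 'fire' surfaces as [sotuʃugɔ] and [sotuʃuk], with a stem-final [g] ~ [k] alternation.
Compare 'water', with invariant [k] in [ŋatusikɔ] and [ŋatusik]: an analysis with underlying /k/ and a rule producing [g] before the DEF suffix would wrongly predict alternation here too.
The alternation reflects word-final obstruent devoicing: voiced obstruents become voiceless word-finally. /g/ is underlying.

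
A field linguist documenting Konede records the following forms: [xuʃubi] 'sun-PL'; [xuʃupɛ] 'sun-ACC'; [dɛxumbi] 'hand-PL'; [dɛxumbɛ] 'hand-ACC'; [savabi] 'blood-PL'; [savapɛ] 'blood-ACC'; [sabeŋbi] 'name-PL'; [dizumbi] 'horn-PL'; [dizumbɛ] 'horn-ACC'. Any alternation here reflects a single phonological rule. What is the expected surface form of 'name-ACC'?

[sabeŋbɛ]

The ACC suffix surfaces as [-bɛ] and [-pɛ], depending on the final segment of the stem.
The PL suffix, which begins with [b], is invariant after every stem; so [b] is not altered by any rule here.
So the underlying form is /-pɛ/, and voiceless stops become voiced after a nasal.
After 'name', which ends in a nasal, the suffix surfaces as [-bɛ], giving [sabeŋbɛ].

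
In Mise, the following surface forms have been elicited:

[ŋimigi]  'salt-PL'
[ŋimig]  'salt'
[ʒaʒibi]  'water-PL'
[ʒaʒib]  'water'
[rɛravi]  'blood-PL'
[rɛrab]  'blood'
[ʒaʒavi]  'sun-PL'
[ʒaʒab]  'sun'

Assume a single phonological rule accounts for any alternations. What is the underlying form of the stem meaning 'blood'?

/rɛrav/

The root 'blood' surfaces as [rɛravi] and [rɛrab], with a stem-final [v] ~ [b] alternation.
But 'water' keeps [b] in both environments ([ʒaʒibi], [ʒaʒib]), so there is no rule changing /b/ to [v] before the PL suffix.
Therefore /v/ is basic and [b] is derived by word-final hardening (voiced fricatives become stops word-finally).
Hence 'blood' is /rɛrav/ underlyingly.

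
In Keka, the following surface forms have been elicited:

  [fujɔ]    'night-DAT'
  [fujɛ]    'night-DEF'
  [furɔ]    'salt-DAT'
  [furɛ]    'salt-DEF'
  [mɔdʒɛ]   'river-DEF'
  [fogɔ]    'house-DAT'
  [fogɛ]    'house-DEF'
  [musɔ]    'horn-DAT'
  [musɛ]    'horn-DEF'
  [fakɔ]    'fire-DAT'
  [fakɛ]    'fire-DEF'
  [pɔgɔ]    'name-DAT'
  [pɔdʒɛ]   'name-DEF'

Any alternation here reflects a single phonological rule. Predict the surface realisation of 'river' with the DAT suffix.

[mɔgɔ]

The root 'name' surfaces as [pɔgɔ] and [pɔdʒɛ], with a stem-final [g] ~ [dʒ] alternation.
Compare 'house', with invariant [g] in [fogɔ] and [fogɛ]: an analysis with underlying /g/ and a rule producing [dʒ] before the DEF suffix would wrongly predict alternation here too.
The alternation reflects depalatalization: palato-alveolar /dʒ/ becomes [g] when no front vowel follows. /dʒ/ is underlying.
From [mɔdʒɛ] the stem 'river' is /mɔdʒ/; when no front vowel follows this yields [mɔgɔ].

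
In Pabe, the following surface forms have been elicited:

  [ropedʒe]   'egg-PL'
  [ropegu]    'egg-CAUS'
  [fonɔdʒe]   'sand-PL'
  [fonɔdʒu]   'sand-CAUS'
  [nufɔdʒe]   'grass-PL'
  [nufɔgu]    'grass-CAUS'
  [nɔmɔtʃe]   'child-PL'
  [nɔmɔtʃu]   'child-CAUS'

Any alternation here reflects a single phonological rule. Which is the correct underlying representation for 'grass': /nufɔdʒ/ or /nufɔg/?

/nufɔg/

The root 'grass' surfaces as [nufɔdʒe] and [nufɔgu], with a stem-final [dʒ] ~ [g] alternation.
The stem 'sand' ([fonɔdʒe], [fonɔdʒu]) shows [dʒ] unchanged in both environments, so [dʒ] cannot be basic with [g] derived before the CAUS suffix.
The underlying segment must be /g/; /g/ becomes palato-alveolar [dʒ] before a front vowel, yielding [dʒ] there.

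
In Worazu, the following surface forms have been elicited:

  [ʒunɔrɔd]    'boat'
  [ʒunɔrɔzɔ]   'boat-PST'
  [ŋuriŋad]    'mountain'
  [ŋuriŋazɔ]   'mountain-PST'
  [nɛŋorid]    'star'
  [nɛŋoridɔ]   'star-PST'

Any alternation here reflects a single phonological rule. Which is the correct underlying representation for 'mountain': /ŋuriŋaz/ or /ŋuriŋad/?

In [ŋuriŋad] and [ŋuriŋazɔ] the final segment of 'mountain' alternates: [d] ~ [z].
But 'star' keeps [d] in both environments ([nɛŋorid], [nɛŋoridɔ]), so there is no rule changing /d/ to [z] before the PST suffix.
So /z/ is underlying, and a rule of word-final hardening — voiced fricatives become stops word-finally — gives [d].

/ŋuriŋaz/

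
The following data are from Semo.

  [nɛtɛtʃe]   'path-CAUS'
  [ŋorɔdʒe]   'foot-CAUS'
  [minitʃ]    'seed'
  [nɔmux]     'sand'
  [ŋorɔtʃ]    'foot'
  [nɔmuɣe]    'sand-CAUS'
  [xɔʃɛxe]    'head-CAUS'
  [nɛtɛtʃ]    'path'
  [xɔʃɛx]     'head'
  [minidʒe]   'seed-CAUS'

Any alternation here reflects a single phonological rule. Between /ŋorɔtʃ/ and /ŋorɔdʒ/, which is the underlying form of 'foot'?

The root 'foot' surfaces as [ŋorɔtʃ] and [ŋorɔdʒe], with a stem-final [tʃ] ~ [dʒ] alternation.
But 'path' keeps [tʃ] in both environments ([nɛtɛtʃ], [nɛtɛtʃe]), so there is no rule changing /tʃ/ to [dʒ] before the CAUS suffix.
The underlying segment must be /dʒ/; voiced obstruents become voiceless word-finally, yielding [tʃ] there.

/ŋorɔdʒ/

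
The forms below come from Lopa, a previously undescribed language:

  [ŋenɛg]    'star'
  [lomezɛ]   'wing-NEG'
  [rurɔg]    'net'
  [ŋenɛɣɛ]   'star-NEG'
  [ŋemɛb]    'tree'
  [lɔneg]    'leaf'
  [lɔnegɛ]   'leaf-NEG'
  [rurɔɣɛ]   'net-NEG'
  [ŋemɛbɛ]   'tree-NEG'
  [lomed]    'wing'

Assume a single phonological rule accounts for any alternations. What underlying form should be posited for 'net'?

/rurɔɣ/

The stem for 'net' ends in [g] in [rurɔg] but [ɣ] in [rurɔɣɛ].
Compare 'leaf', with invariant [g] in [lɔneg] and [lɔnegɛ]: an analysis with underlying /g/ and a rule producing [ɣ] before the NEG suffix would wrongly predict alternation here too.
The underlying segment must be /ɣ/; voiced fricatives become stops word-finally, yielding [g] there.
The underlying form of 'net' is therefore /rurɔɣ/.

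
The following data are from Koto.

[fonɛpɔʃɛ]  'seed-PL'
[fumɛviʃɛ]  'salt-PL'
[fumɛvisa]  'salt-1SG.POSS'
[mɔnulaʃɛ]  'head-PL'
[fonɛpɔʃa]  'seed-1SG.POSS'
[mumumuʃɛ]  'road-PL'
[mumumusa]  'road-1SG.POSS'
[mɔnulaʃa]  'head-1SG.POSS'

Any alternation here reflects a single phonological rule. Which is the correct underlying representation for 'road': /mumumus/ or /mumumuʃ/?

/mumumus/

In [mumumuʃɛ] and [mumumusa] the final segment of 'road' alternates: [ʃ] ~ [s].
But 'seed' keeps [ʃ] in both environments ([fonɛpɔʃɛ], [fonɛpɔʃa]), so there is no rule changing /ʃ/ to [s] before the 1SG.POSS suffix.
So /s/ is underlying, and a rule of palatalization before a front vowel — /s/ becomes palato-alveolar [ʃ] before a front vowel — gives [ʃ].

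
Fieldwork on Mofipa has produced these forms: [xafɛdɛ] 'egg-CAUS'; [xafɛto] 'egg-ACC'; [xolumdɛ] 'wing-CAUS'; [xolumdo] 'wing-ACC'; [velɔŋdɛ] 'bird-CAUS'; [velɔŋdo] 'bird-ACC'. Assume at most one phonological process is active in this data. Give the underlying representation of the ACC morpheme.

/-to/

The ACC suffix surfaces as [-do] and [-to], depending on the final segment of the stem.
The CAUS suffix, which begins with [d], is invariant after every stem; so [d] is not altered by any rule here.
The ACC suffix is therefore /-to/ underlyingly, with post-nasal voicing: voiceless stops become voiced after a nasal.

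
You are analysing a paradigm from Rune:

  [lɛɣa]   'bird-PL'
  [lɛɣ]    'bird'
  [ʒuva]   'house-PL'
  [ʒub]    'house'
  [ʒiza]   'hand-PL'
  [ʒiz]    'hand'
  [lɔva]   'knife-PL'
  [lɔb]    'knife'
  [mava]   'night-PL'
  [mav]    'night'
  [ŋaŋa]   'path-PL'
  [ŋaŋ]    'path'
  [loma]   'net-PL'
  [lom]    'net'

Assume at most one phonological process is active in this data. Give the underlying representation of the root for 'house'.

/ʒub/

The stem for 'house' ends in [v] in [ʒuva] but [b] in [ʒub].
But 'night' keeps [v] in both environments ([mava], [mav]), so there is no rule changing /v/ to [b] in isolation.
The alternation reflects intervocalic spirantization: voiced stops become fricatives between vowels. /b/ is underlying.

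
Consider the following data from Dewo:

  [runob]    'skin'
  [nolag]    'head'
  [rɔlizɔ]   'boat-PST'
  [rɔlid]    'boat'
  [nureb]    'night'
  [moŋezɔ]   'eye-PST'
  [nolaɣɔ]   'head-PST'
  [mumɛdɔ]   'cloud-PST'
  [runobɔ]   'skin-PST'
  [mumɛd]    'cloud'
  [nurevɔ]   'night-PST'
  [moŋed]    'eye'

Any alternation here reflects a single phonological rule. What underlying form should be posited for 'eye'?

/moŋez/

The stem for 'eye' ends in [z] in [moŋezɔ] but [d] in [moŋed].
The stem 'cloud' ([mumɛdɔ], [mumɛd]) shows [d] unchanged in both environments, so [d] cannot be basic with [z] derived before the PST suffix.
The underlying segment must be /z/; voiced fricatives become stops word-finally, yielding [d] there.
So 'eye' = /moŋez/.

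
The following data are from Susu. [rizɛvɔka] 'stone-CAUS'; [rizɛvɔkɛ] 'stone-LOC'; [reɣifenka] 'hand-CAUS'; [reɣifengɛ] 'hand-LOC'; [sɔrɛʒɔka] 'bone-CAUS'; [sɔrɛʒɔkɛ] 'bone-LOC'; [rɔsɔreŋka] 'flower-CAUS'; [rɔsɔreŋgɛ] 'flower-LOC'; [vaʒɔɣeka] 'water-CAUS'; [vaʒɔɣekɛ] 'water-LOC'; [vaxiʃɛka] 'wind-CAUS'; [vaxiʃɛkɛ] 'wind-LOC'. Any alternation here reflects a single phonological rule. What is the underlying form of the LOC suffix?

The LOC morpheme has two allomorphs, [-gɛ] and [-kɛ].
By contrast the CAUS suffix keeps its initial [k] throughout — that segment must be underlying.
So the underlying form is /-gɛ/, and voiced stops become voiceless after a vowel.

/-gɛ/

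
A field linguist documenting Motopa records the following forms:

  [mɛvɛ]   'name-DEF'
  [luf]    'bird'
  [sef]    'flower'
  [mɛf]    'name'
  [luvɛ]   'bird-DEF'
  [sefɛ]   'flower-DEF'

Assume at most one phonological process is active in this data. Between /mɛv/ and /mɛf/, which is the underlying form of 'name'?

/mɛv/

'name' shows [f] ~ [v] at the end of the stem ([mɛf] vs [mɛvɛ]).
If /f/ were underlying and a rule turned it into [v] before the DEF suffix, 'flower' would also alternate; but it has [f] in both [sef] and [sefɛ].
Therefore /v/ is basic and [f] is derived by word-final obstruent devoicing (voiced obstruents become voiceless word-finally).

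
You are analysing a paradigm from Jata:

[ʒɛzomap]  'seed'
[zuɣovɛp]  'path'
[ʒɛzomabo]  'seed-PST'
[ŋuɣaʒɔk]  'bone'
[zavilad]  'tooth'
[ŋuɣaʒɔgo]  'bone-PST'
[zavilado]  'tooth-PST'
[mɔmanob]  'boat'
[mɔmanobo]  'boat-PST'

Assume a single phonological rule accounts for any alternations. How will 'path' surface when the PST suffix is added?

'seed' shows [b] ~ [p] at the end of the stem ([ʒɛzomabo] vs [ʒɛzomap]).
Compare 'boat', with invariant [b] in [mɔmanobo] and [mɔmanob]: an analysis with underlying /b/ and a rule producing [p] in isolation would wrongly predict alternation here too.
So /p/ is underlying, and a rule of intervocalic voicing — voiceless stops become voiced between vowels — gives [b].
From [zuɣovɛp] the stem 'path' is /zuɣovɛp/; between vowels this yields [zuɣovɛbo].

[zuɣovɛbo]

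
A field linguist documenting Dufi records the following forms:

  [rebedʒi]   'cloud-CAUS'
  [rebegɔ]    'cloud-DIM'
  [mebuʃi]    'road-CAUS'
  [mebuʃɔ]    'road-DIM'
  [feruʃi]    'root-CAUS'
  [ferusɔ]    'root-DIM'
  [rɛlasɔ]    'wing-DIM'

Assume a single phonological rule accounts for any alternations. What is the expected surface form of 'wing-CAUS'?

[rɛlaʃi]

The root 'root' surfaces as [feruʃi] and [ferusɔ], with a stem-final [ʃ] ~ [s] alternation.
Compare 'road', with invariant [ʃ] in [mebuʃi] and [mebuʃɔ]: an analysis with underlying /ʃ/ and a rule producing [s] before the DIM suffix would wrongly predict alternation here too.
So /s/ is underlying, and a rule of palatalization before a front vowel — /g/ and /s/ become palato-alveolar [dʒ] and [ʃ] before a front vowel — gives [ʃ].
The one attested form of 'wing', [rɛlasɔ], shows underlying /rɛlas/. Applying the same rule before a front vowel gives [rɛlaʃi].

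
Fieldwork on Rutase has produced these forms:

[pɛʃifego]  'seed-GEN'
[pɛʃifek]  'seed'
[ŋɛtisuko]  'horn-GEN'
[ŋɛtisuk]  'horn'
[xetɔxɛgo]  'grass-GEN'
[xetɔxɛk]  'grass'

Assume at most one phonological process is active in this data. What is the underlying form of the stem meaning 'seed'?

The root 'seed' surfaces as [pɛʃifego] and [pɛʃifek], with a stem-final [g] ~ [k] alternation.
The stem 'horn' ([ŋɛtisuko], [ŋɛtisuk]) shows [k] unchanged in both environments, so [k] cannot be basic with [g] derived before the GEN suffix.
The underlying segment must be /g/; voiced obstruents become voiceless word-finally, yielding [k] there.
Hence 'seed' is /pɛʃifeg/ underlyingly.

/pɛʃifeg/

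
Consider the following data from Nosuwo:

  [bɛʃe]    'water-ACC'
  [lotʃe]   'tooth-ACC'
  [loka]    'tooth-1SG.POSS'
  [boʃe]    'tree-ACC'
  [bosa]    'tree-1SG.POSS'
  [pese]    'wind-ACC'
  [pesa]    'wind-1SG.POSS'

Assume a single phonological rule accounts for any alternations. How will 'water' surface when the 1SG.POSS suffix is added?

[bɛsa]

'tree' shows [ʃ] ~ [s] at the end of the stem ([boʃe] vs [bosa]).
But 'wind' keeps [s] in both environments ([pese], [pesa]), so there is no rule changing /s/ to [ʃ] before the ACC suffix.
The alternation reflects depalatalization: palato-alveolar /tʃ/ and /ʃ/ become [k] and [s] when no front vowel follows. /ʃ/ is underlying.
From [bɛʃe] the stem 'water' is /bɛʃ/; when no front vowel follows this yields [bɛsa].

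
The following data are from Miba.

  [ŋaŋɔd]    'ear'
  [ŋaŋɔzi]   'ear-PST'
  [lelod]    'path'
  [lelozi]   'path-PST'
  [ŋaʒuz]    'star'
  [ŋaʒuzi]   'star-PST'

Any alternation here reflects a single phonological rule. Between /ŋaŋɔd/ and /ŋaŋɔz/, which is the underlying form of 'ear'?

/ŋaŋɔd/

In [ŋaŋɔd] and [ŋaŋɔzi] the final segment of 'ear' alternates: [d] ~ [z].
Compare 'star', with invariant [z] in [ŋaʒuz] and [ŋaʒuzi]: an analysis with underlying /z/ and a rule producing [d] in isolation would wrongly predict alternation here too.
Therefore /d/ is basic and [z] is derived by intervocalic spirantization (voiced stops become fricatives between vowels).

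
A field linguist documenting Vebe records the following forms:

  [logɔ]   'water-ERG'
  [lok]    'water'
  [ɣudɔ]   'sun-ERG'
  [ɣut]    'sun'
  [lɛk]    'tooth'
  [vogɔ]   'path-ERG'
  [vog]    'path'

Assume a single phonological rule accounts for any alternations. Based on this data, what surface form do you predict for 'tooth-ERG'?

[lɛgɔ]

The stem for 'water' ends in [g] in [logɔ] but [k] in [lok].
But 'path' keeps [g] in both environments ([vogɔ], [vog]), so there is no rule changing /g/ to [k] in isolation.
The alternation reflects intervocalic voicing: voiceless stops become voiced between vowels. /k/ is underlying.
The one attested form of 'tooth', [lɛk], shows underlying /lɛk/. Applying the same rule between vowels gives [lɛgɔ].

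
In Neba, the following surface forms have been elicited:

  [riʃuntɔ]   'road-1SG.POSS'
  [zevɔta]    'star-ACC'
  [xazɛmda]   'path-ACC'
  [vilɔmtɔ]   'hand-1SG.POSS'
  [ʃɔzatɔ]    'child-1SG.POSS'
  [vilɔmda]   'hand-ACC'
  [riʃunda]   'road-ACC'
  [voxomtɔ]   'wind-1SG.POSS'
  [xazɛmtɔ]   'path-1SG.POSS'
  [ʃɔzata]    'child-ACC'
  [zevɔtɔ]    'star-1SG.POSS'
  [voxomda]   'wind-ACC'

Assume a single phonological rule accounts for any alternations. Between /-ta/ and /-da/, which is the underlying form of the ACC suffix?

The ACC suffix surfaces as [-da] and [-ta], depending on the final segment of the stem.
By contrast the 1SG.POSS suffix keeps its initial [t] throughout — that segment must be underlying.
So the underlying form is /-da/, and voiced stops become voiceless after a vowel.

/-da/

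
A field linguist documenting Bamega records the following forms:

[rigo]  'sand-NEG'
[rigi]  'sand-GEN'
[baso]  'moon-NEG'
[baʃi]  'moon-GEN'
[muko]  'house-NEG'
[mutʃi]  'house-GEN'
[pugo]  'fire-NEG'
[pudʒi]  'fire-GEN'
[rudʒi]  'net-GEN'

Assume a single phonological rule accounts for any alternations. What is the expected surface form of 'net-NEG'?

[rugo]

The root 'fire' surfaces as [pugo] and [pudʒi], with a stem-final [g] ~ [dʒ] alternation.
Compare 'sand', with invariant [g] in [rigo] and [rigi]: an analysis with underlying /g/ and a rule producing [dʒ] before the GEN suffix would wrongly predict alternation here too.
Therefore /dʒ/ is basic and [g] is derived by depalatalization (palato-alveolar /tʃ/, /dʒ/ and /ʃ/ become [k], [g] and [s] when no front vowel follows).
From [rudʒi] the stem 'net' is /rudʒ/; when no front vowel follows this yields [rugo].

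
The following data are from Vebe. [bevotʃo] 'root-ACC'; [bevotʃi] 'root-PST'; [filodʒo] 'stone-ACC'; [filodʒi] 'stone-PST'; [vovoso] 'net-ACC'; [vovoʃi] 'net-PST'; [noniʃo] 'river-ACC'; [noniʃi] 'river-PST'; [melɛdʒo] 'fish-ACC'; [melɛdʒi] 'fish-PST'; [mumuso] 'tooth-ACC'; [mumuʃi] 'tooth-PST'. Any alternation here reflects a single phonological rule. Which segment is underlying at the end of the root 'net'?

/s/

In [vovoso] and [vovoʃi] the final segment of 'net' alternates: [s] ~ [ʃ].
If /ʃ/ were underlying and a rule turned it into [s] before the ACC suffix, 'river' would also alternate; but it has [ʃ] in both [noniʃo] and [noniʃi].
So /s/ is underlying, and a rule of palatalization before a front vowel — /s/ becomes palato-alveolar [ʃ] before a front vowel — gives [ʃ].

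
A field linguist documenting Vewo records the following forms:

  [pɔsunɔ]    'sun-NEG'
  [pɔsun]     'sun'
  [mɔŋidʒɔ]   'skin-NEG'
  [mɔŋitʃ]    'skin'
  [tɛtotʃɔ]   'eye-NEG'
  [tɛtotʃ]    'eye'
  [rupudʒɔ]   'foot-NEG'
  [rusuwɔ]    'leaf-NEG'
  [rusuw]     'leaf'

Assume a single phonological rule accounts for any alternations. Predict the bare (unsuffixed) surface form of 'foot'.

[ruputʃ]

In [mɔŋidʒɔ] and [mɔŋitʃ] the final segment of 'skin' alternates: [dʒ] ~ [tʃ].
But 'eye' keeps [tʃ] in both environments ([tɛtotʃɔ], [tɛtotʃ]), so there is no rule changing /tʃ/ to [dʒ] before the NEG suffix.
The underlying segment must be /dʒ/; voiced obstruents become voiceless word-finally, yielding [tʃ] there.
From [rupudʒɔ] the stem 'foot' is /rupudʒ/; word-finally this yields [ruputʃ].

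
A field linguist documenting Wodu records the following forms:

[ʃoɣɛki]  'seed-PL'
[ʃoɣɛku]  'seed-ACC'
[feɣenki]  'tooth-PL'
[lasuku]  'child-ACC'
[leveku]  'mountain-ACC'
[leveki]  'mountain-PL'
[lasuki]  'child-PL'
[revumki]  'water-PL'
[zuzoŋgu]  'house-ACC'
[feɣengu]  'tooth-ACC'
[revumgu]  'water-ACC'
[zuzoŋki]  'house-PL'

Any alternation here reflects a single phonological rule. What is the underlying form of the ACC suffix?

The ACC suffix surfaces as [-gu] and [-ku], depending on the final segment of the stem.
The PL suffix, which begins with [k], is invariant after every stem; so [k] is not altered by any rule here.
The ACC suffix is therefore /-gu/ underlyingly, with post-vocalic devoicing: voiced stops become voiceless after a vowel.

/-gu/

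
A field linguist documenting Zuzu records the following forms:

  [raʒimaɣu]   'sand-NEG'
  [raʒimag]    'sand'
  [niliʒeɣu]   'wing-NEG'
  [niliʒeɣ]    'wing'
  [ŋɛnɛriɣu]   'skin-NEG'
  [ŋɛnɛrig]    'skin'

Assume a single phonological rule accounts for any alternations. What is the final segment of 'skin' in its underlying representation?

'skin' shows [ɣ] ~ [g] at the end of the stem ([ŋɛnɛriɣu] vs [ŋɛnɛrig]).
If /ɣ/ were underlying and a rule turned it into [g] in isolation, 'wing' would also alternate; but it has [ɣ] in both [niliʒeɣu] and [niliʒeɣ].
So /g/ is underlying, and a rule of intervocalic spirantization — voiced stops become fricatives between vowels — gives [ɣ].

/g/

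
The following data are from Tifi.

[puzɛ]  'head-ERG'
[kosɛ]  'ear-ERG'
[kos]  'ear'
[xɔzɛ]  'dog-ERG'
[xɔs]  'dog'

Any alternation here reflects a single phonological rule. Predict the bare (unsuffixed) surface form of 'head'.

[pus]

The stem for 'dog' ends in [z] in [xɔzɛ] but [s] in [xɔs].
But 'ear' keeps [s] in both environments ([kosɛ], [kos]), so there is no rule changing /s/ to [z] before the ERG suffix.
So /z/ is underlying, and a rule of word-final obstruent devoicing — voiced obstruents become voiceless word-finally — gives [s].
From [puzɛ] the stem 'head' is /puz/; word-finally this yields [pus].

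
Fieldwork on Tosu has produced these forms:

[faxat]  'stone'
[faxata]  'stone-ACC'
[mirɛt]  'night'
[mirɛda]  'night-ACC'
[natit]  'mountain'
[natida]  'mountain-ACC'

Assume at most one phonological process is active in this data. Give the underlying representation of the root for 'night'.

/mirɛd/

The stem for 'night' ends in [t] in [mirɛt] but [d] in [mirɛda].
If /t/ were underlying and a rule turned it into [d] before the ACC suffix, 'stone' would also alternate; but it has [t] in both [faxat] and [faxata].
Therefore /d/ is basic and [t] is derived by word-final obstruent devoicing (voiced obstruents become voiceless word-finally).
So 'night' = /mirɛd/.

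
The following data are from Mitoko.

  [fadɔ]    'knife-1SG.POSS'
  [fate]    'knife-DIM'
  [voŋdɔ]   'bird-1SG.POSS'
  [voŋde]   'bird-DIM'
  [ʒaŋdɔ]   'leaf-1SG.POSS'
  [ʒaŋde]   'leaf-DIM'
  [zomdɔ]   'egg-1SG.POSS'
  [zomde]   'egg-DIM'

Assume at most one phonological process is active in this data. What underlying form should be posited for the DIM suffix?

The DIM morpheme has two allomorphs, [-de] and [-te].
By contrast the 1SG.POSS suffix keeps its initial [d] throughout — that segment must be underlying.
The DIM suffix is therefore /-te/ underlyingly, with post-nasal voicing: voiceless stops become voiced after a nasal.

/-te/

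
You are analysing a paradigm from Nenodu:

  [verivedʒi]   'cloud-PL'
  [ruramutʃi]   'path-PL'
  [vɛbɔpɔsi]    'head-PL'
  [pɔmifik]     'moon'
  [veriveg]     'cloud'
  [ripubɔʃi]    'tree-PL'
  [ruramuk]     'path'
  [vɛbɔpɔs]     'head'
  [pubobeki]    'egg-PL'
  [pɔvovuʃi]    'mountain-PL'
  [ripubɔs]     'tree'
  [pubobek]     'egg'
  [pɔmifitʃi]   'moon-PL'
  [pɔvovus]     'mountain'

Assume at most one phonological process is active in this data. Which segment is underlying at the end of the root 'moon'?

/tʃ/

'moon' shows [k] ~ [tʃ] at the end of the stem ([pɔmifik] vs [pɔmifitʃi]).
If /k/ were underlying and a rule turned it into [tʃ] before the PL suffix, 'egg' would also alternate; but it has [k] in both [pubobek] and [pubobeki].
The underlying segment must be /tʃ/; palato-alveolar /tʃ/, /dʒ/ and /ʃ/ become [k], [g] and [s] when no front vowel follows, yielding [k] there.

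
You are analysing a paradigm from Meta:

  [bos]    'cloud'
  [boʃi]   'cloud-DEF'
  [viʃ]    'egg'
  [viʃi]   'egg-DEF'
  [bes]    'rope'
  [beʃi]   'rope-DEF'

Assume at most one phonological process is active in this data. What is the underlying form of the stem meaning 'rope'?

/bes/

'rope' shows [s] ~ [ʃ] at the end of the stem ([bes] vs [beʃi]).
But 'egg' keeps [ʃ] in both environments ([viʃ], [viʃi]), so there is no rule changing /ʃ/ to [s] in isolation.
The underlying segment must be /s/; /s/ becomes palato-alveolar [ʃ] before a front vowel, yielding [ʃ] there.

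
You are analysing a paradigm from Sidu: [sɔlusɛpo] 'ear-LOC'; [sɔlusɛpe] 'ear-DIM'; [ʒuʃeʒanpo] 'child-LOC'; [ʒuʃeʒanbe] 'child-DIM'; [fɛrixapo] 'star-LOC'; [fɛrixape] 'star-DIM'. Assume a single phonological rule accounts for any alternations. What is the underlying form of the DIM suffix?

/-be/

The DIM morpheme has two allomorphs, [-be] and [-pe].
The LOC suffix, which begins with [p], is invariant after every stem; so [p] is not altered by any rule here.
The DIM suffix is therefore /-be/ underlyingly, with post-vocalic devoicing: voiced stops become voiceless after a vowel.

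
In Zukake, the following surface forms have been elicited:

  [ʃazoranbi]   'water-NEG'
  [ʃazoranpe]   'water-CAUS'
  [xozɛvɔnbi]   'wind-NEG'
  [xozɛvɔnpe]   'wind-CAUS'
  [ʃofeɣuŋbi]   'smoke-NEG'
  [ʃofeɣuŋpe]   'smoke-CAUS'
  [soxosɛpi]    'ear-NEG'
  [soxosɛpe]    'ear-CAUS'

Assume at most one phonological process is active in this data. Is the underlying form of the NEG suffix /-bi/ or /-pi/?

/-bi/

The NEG suffix surfaces as [-bi] and [-pi], depending on the final segment of the stem.
The CAUS suffix, which begins with [p], is invariant after every stem; so [p] is not altered by any rule here.
The NEG suffix is therefore /-bi/ underlyingly, with post-vocalic devoicing: voiced stops become voiceless after a vowel.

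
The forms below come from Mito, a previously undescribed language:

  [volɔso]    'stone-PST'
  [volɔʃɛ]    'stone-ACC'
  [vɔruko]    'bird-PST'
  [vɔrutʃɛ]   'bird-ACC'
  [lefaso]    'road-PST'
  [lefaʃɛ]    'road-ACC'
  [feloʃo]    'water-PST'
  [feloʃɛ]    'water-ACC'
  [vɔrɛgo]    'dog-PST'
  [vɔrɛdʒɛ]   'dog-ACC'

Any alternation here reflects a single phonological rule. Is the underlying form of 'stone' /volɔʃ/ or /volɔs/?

The root 'stone' surfaces as [volɔso] and [volɔʃɛ], with a stem-final [s] ~ [ʃ] alternation.
Compare 'water', with invariant [ʃ] in [feloʃo] and [feloʃɛ]: an analysis with underlying /ʃ/ and a rule producing [s] before the PST suffix would wrongly predict alternation here too.
The underlying segment must be /s/; /k/, /g/ and /s/ become palato-alveolar [tʃ], [dʒ] and [ʃ] before a front vowel, yielding [ʃ] there.

/volɔs/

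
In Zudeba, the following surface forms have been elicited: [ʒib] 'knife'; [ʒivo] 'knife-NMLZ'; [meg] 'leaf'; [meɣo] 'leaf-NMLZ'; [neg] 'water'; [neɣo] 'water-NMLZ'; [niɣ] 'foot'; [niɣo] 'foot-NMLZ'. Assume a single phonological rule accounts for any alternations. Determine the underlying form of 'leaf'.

The root 'leaf' surfaces as [meg] and [meɣo], with a stem-final [g] ~ [ɣ] alternation.
But 'foot' keeps [ɣ] in both environments ([niɣ], [niɣo]), so there is no rule changing /ɣ/ to [g] in isolation.
The underlying segment must be /g/; voiced stops become fricatives between vowels, yielding [ɣ] there.
The underlying form of 'leaf' is therefore /meg/.

/meg/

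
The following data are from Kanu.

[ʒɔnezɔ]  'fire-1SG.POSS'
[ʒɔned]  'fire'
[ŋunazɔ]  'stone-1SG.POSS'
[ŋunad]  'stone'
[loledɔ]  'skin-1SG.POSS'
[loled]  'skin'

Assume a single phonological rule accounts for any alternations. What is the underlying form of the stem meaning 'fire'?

The root 'fire' surfaces as [ʒɔnezɔ] and [ʒɔned], with a stem-final [z] ~ [d] alternation.
Compare 'skin', with invariant [d] in [loledɔ] and [loled]: an analysis with underlying /d/ and a rule producing [z] before the 1SG.POSS suffix would wrongly predict alternation here too.
The alternation reflects word-final hardening: voiced fricatives become stops word-finally. /z/ is underlying.

/ʒɔnez/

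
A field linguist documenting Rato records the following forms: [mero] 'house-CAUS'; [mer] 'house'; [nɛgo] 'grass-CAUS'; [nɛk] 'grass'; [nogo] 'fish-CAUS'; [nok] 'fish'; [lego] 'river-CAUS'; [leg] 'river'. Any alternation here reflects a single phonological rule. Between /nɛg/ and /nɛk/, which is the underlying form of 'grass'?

/nɛk/

'grass' shows [g] ~ [k] at the end of the stem ([nɛgo] vs [nɛk]).
But 'river' keeps [g] in both environments ([lego], [leg]), so there is no rule changing /g/ to [k] in isolation.
The alternation reflects intervocalic voicing: voiceless stops become voiced between vowels. /k/ is underlying.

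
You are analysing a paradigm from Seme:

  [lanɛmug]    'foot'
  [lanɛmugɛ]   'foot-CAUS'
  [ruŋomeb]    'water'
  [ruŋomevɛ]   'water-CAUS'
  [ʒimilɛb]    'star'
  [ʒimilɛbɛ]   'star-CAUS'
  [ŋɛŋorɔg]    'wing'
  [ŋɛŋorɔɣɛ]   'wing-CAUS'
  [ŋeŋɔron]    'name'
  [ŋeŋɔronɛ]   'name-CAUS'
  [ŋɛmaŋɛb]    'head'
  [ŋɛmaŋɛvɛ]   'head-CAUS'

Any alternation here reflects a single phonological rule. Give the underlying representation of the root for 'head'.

/ŋɛmaŋɛv/

In [ŋɛmaŋɛb] and [ŋɛmaŋɛvɛ] the final segment of 'head' alternates: [b] ~ [v].
If /b/ were underlying and a rule turned it into [v] before the CAUS suffix, 'star' would also alternate; but it has [b] in both [ʒimilɛb] and [ʒimilɛbɛ].
The underlying segment must be /v/; voiced fricatives become stops word-finally, yielding [b] there.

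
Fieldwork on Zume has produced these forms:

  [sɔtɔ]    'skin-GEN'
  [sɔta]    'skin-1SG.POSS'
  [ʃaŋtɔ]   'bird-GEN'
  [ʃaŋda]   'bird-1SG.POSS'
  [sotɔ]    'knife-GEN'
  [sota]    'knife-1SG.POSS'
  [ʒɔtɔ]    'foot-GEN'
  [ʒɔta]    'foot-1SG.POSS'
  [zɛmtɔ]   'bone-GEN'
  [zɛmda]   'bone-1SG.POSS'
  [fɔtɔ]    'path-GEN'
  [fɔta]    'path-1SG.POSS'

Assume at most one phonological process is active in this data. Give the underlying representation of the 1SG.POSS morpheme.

/-da/

The 1SG.POSS morpheme has two allomorphs, [-da] and [-ta].
By contrast the GEN suffix keeps its initial [t] throughout — that segment must be underlying.
So the underlying form is /-da/, and voiced stops become voiceless after a vowel.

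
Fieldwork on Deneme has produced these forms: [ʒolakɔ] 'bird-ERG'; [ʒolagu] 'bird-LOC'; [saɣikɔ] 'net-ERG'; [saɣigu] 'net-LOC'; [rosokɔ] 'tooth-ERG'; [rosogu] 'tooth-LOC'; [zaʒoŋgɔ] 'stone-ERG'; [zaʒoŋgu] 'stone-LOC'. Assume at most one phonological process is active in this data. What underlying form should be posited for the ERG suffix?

/-kɔ/

The ERG morpheme has two allomorphs, [-gɔ] and [-kɔ].
The LOC suffix, which begins with [g], is invariant after every stem; so [g] is not altered by any rule here.
The ERG suffix is therefore /-kɔ/ underlyingly, with post-nasal voicing: voiceless stops become voiced after a nasal.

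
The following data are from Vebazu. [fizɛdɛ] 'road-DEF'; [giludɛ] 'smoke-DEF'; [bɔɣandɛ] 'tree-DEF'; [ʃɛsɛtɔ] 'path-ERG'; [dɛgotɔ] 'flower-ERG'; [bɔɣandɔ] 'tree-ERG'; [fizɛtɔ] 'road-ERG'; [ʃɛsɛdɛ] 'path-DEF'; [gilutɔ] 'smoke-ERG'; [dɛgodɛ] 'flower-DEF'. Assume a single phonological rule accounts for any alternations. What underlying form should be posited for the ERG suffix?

The ERG suffix surfaces as [-dɔ] and [-tɔ], depending on the final segment of the stem.
By contrast the DEF suffix keeps its initial [d] throughout — that segment must be underlying.
The ERG suffix is therefore /-tɔ/ underlyingly, with post-nasal voicing: voiceless stops become voiced after a nasal.

/-tɔ/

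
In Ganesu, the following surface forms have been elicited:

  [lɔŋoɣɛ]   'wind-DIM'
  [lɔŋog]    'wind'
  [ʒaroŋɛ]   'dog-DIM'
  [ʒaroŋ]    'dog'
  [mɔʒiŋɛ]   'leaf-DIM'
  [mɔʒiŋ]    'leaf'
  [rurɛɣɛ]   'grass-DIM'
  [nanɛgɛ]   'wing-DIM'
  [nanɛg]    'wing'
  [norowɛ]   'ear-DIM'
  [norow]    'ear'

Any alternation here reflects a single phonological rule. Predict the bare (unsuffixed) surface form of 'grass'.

[rurɛg]

The root 'wind' surfaces as [lɔŋoɣɛ] and [lɔŋog], with a stem-final [ɣ] ~ [g] alternation.
If /g/ were underlying and a rule turned it into [ɣ] before the DIM suffix, 'wing' would also alternate; but it has [g] in both [nanɛgɛ] and [nanɛg].
So /ɣ/ is underlying, and a rule of word-final hardening — voiced fricatives become stops word-finally — gives [g].
From [rurɛɣɛ] the stem 'grass' is /rurɛɣ/; word-finally this yields [rurɛg].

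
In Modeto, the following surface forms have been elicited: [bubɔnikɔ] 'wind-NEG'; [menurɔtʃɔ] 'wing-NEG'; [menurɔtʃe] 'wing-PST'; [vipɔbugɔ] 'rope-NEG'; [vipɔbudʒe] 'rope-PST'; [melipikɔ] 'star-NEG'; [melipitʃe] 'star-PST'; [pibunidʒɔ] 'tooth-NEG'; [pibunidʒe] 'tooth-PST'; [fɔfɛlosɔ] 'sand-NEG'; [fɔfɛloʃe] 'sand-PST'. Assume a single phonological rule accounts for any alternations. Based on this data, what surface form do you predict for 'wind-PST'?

[bubɔnitʃe]

'star' shows [k] ~ [tʃ] at the end of the stem ([melipikɔ] vs [melipitʃe]).
If /tʃ/ were underlying and a rule turned it into [k] before the NEG suffix, 'wing' would also alternate; but it has [tʃ] in both [menurɔtʃɔ] and [menurɔtʃe].
The alternation reflects palatalization before a front vowel: /k/, /g/ and /s/ become palato-alveolar [tʃ], [dʒ] and [ʃ] before a front vowel. /k/ is underlying.
The one attested form of 'wind', [bubɔnikɔ], shows underlying /bubɔnik/. Applying the same rule before a front vowel gives [bubɔnitʃe].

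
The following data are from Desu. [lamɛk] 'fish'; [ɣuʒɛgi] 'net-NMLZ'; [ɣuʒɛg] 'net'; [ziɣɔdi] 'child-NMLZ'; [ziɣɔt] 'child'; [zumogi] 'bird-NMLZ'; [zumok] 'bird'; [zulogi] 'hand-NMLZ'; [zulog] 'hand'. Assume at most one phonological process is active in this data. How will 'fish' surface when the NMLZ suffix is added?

'bird' shows [g] ~ [k] at the end of the stem ([zumogi] vs [zumok]).
The stem 'hand' ([zulogi], [zulog]) shows [g] unchanged in both environments, so [g] cannot be basic with [k] derived in isolation.
The alternation reflects intervocalic voicing: voiceless stops become voiced between vowels. /k/ is underlying.
The one attested form of 'fish', [lamɛk], shows underlying /lamɛk/. Applying the same rule between vowels gives [lamɛgi].

[lamɛgi]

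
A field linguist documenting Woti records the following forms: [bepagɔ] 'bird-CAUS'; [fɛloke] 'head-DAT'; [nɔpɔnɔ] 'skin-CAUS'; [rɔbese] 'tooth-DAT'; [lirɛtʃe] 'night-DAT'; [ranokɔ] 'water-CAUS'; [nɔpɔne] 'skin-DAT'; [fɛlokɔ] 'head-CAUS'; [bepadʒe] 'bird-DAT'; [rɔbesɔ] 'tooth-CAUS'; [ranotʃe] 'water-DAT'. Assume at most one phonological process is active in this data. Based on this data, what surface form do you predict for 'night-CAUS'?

'water' shows [tʃ] ~ [k] at the end of the stem ([ranotʃe] vs [ranokɔ]).
Compare 'head', with invariant [k] in [fɛloke] and [fɛlokɔ]: an analysis with underlying /k/ and a rule producing [tʃ] before the DAT suffix would wrongly predict alternation here too.
So /tʃ/ is underlying, and a rule of depalatalization — palato-alveolar /tʃ/ and /dʒ/ become [k] and [g] when no front vowel follows — gives [k].
The one attested form of 'night', [lirɛtʃe], shows underlying /lirɛtʃ/. Applying the same rule when no front vowel follows gives [lirɛkɔ].

[lirɛkɔ]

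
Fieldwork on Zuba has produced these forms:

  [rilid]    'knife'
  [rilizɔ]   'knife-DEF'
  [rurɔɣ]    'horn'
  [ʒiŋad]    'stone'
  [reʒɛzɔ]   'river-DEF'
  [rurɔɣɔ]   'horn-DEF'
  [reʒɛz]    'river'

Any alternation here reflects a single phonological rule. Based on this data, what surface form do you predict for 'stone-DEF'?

[ʒiŋazɔ]

The root 'knife' surfaces as [rilizɔ] and [rilid], with a stem-final [z] ~ [d] alternation.
But 'river' keeps [z] in both environments ([reʒɛzɔ], [reʒɛz]), so there is no rule changing /z/ to [d] in isolation.
So /d/ is underlying, and a rule of intervocalic spirantization — voiced stops become fricatives between vowels — gives [z].
From [ʒiŋad] the stem 'stone' is /ʒiŋad/; between vowels this yields [ʒiŋazɔ].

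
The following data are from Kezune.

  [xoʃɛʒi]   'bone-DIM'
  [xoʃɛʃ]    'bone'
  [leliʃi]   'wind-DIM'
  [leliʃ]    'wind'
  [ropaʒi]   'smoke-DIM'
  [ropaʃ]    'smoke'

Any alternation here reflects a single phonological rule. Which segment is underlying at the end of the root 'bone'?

/ʒ/

The stem for 'bone' ends in [ʒ] in [xoʃɛʒi] but [ʃ] in [xoʃɛʃ].
Compare 'wind', with invariant [ʃ] in [leliʃi] and [leliʃ]: an analysis with underlying /ʃ/ and a rule producing [ʒ] before the DIM suffix would wrongly predict alternation here too.
The underlying segment must be /ʒ/; voiced obstruents become voiceless word-finally, yielding [ʃ] there.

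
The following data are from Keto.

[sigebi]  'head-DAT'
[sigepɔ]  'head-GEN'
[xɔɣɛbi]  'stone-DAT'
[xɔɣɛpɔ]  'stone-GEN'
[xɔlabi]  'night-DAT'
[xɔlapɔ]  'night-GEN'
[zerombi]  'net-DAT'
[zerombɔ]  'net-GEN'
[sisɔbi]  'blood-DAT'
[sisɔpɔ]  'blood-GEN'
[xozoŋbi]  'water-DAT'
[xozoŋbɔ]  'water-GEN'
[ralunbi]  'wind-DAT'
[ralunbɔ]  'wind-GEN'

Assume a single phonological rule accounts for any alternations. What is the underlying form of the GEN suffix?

/-pɔ/

The GEN suffix surfaces as [-bɔ] and [-pɔ], depending on the final segment of the stem.
The DAT suffix, which begins with [b], is invariant after every stem; so [b] is not altered by any rule here.
The GEN suffix is therefore /-pɔ/ underlyingly, with post-nasal voicing: voiceless stops become voiced after a nasal.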